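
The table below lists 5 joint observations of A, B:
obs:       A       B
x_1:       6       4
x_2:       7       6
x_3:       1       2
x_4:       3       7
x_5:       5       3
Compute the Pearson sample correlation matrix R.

Step 1 — column means:
  mean(A) = (6 + 7 + 1 + 3 + 5) / 5 = 22/5 = 4.4
  mean(B) = (4 + 6 + 2 + 7 + 3) / 5 = 22/5 = 4.4

Step 2 — sample variances and covariances s[i,j] = (1/(n-1)) · Σ_k (x_{k,i} - mean_i) · (x_{k,j} - mean_j), with n-1 = 4:
  s[A,A] = ((1.6)·(1.6) + (2.6)·(2.6) + (-3.4)·(-3.4) + (-1.4)·(-1.4) + (0.6)·(0.6)) / 4 = 23.2/4 = 5.8
  s[A,B] = ((1.6)·(-0.4) + (2.6)·(1.6) + (-3.4)·(-2.4) + (-1.4)·(2.6) + (0.6)·(-1.4)) / 4 = 7.2/4 = 1.8
  s[B,B] = ((-0.4)·(-0.4) + (1.6)·(1.6) + (-2.4)·(-2.4) + (2.6)·(2.6) + (-1.4)·(-1.4)) / 4 = 17.2/4 = 4.3
  Sample standard deviations s_i = √(s[i,i]):
  s(A) = √(5.8) = 2.4083
  s(B) = √(4.3) = 2.0736

Step 3 — r_{ij} = s_{ij} / (s_i · s_j):
  r[A,A] = 1 (diagonal).
  r[A,B] = 1.8 / (2.4083 · 2.0736) = 1.8 / 4.994 = 0.3604
  r[B,B] = 1 (diagonal).

R is symmetric with unit diagonal. Assembling:

R = [[1, 0.3604],
 [0.3604, 1]]


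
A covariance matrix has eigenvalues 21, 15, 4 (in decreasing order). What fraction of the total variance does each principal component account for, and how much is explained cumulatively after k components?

Step 1 — total variance = trace(Sigma) = Σ λ_i = 21 + 15 + 4 = 40.

Step 2 — fraction explained by component i = λ_i / Σ λ:
  PC1: 21/40 = 0.525
  PC2: 15/40 = 0.375
  PC3: 4/40 = 0.1

Step 3 — cumulative fraction after k components = (λ_1 + ... + λ_k) / Σ λ:
  k = 1: 21/40 = 0.525
  k = 2: (21 + 15)/40 = 36/40 = 0.9
  k = 3: (21 + 15 + 4)/40 = 40/40 = 1

Summary (fraction, with percent):

explained: PC1 0.525 (52.5%), PC2 0.375 (37.5%), PC3 0.1 (10%);  cumulative: 0.525, 0.9, 1


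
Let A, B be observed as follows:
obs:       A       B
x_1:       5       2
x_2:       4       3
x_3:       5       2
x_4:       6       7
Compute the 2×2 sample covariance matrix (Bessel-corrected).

Step 1 — column means:
  mean(A) = (5 + 4 + 5 + 6) / 4 = 20/4 = 5
  mean(B) = (2 + 3 + 2 + 7) / 4 = 14/4 = 3.5

Step 2 — sample covariance S[i,j] = (1/(n-1)) · Σ_k (x_{k,i} - mean_i) · (x_{k,j} - mean_j), with n-1 = 3.
  S[A,A] = ((0)·(0) + (-1)·(-1) + (0)·(0) + (1)·(1)) / 3 = 2/3 = 0.6667
  S[A,B] = ((0)·(-1.5) + (-1)·(-0.5) + (0)·(-1.5) + (1)·(3.5)) / 3 = 4/3 = 1.3333
  S[B,B] = ((-1.5)·(-1.5) + (-0.5)·(-0.5) + (-1.5)·(-1.5) + (3.5)·(3.5)) / 3 = 17/3 = 5.6667

S is symmetric (S[j,i] = S[i,j]). Assembling:

S = [[0.6667, 1.3333],
 [1.3333, 5.6667]]


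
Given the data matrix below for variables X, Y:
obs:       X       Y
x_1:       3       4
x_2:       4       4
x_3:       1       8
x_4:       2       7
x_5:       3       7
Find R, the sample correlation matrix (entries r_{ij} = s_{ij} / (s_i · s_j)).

Step 1 — column means:
  mean(X) = (3 + 4 + 1 + 2 + 3) / 5 = 13/5 = 2.6
  mean(Y) = (4 + 4 + 8 + 7 + 7) / 5 = 30/5 = 6

Step 2 — sample variances and covariances s[i,j] = (1/(n-1)) · Σ_k (x_{k,i} - mean_i) · (x_{k,j} - mean_j), with n-1 = 4:
  s[X,X] = ((0.4)·(0.4) + (1.4)·(1.4) + (-1.6)·(-1.6) + (-0.6)·(-0.6) + (0.4)·(0.4)) / 4 = 5.2/4 = 1.3
  s[X,Y] = ((0.4)·(-2) + (1.4)·(-2) + (-1.6)·(2) + (-0.6)·(1) + (0.4)·(1)) / 4 = -7/4 = -1.75
  s[Y,Y] = ((-2)·(-2) + (-2)·(-2) + (2)·(2) + (1)·(1) + (1)·(1)) / 4 = 14/4 = 3.5
  Sample standard deviations s_i = √(s[i,i]):
  s(X) = √(1.3) = 1.1402
  s(Y) = √(3.5) = 1.8708

Step 3 — r_{ij} = s_{ij} / (s_i · s_j):
  r[X,X] = 1 (diagonal).
  r[X,Y] = -1.75 / (1.1402 · 1.8708) = -1.75 / 2.1331 = -0.8204
  r[Y,Y] = 1 (diagonal).

R is symmetric with unit diagonal. Assembling:

R = [[1, -0.8204],
 [-0.8204, 1]]


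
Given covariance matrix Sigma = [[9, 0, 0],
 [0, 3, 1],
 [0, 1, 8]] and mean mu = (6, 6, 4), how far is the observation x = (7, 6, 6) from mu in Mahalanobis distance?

Step 1 — centre the observation: (x - mu) = (1, 0, 2).

Step 2 — invert Sigma (cofactor / det for 3×3, or solve directly):
  Sigma^{-1} = [[0.1111, 0, 0],
 [0, 0.3478, -0.0435],
 [0, -0.0435, 0.1304]].

Step 3 — form the quadratic (x - mu)^T · Sigma^{-1} · (x - mu):
  Sigma^{-1} · (x - mu) = (0.1111, -0.087, 0.2609).
  (x - mu)^T · [Sigma^{-1} · (x - mu)] = (1)·(0.1111) + (0)·(-0.087) + (2)·(0.2609) = 0.6329.

Step 4 — take square root: d = √(0.6329) ≈ 0.7955.

d(x, mu) = √(0.6329) ≈ 0.7955


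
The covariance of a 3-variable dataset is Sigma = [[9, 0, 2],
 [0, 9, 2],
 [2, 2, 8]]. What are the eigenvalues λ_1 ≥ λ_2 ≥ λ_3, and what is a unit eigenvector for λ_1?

Step 1 — characteristic polynomial p(λ) = det(λI - Sigma) = λ³ - tr·λ² + c_1·λ - det, where tr = trace, c_1 = sum of the principal 2×2 minors, det = det(Sigma):
  tr = 9 + 9 + 8 = 26,
  c_1 = (9·9 - (0)²) + (9·8 - (2)²) + (9·8 - (2)²) = 81 + 68 + 68 = 217,
  det = 9·(9·8 - (2)²) - (0)·((0)·8 - (2)·(2)) + (2)·((0)·(2) - 9·(2)) = 9·(68) - (0)·(-4) + (2)·(-18) = 576.
  So p(λ) = λ³ - 26λ² + 217λ - 576.
Step 2 — look for an integer root (rational root theorem: any rational root is an integer divisor of 576). Testing λ = 9:
  p(9) = 729 - 2106 + 1953 - 576 = 0  ✓
  Dividing out (λ - 9): p(λ) = (λ - 9)(λ² - 17λ + 64).
Step 3 — remaining eigenvalues from the quadratic λ² - 17λ + 64 = 0:
  Δ = 17² - 4·64 = 289 - 256 = 33,  λ = (17 ± √33)/2 = (17 ± 5.7446)/2 ≈ 11.3723 or 5.6277.
  Sorted: λ_1 = 11.3723,  λ_2 = 9,  λ_3 = 5.6277  (check: sum = 26 = tr ✓).

Step 4 — unit eigenvector for λ_1 ≈ 11.3723: v spans the null space of (Sigma - λ_1 I), whose rows are
  r_1 = (-2.3723, 0, 2),  r_2 = (0, -2.3723, 2),  r_3 = (2, 2, -3.3723).
  v is orthogonal to every row, so take v ∝ r_1 × r_2 = ((0)·(2) - (2)·(-2.3723), (2)·(0) - (-2.3723)·(2), (-2.3723)·(-2.3723) - (0)·(0)) ≈ (4.7446, 4.7446, 5.6277).
  Let u = (4.7446, 4.7446, 5.6277).
  ||u|| = √((4.7446)² + (4.7446)² + (5.6277)²) = √(76.693) ≈ 8.7575,  v_1 = u/||u|| ≈ (0.5418, 0.5418, 0.6426) (||v_1|| = 1).

λ_1 = 11.3723,  λ_2 = 9,  λ_3 = 5.6277;  v_1 ≈ (0.5418, 0.5418, 0.6426)


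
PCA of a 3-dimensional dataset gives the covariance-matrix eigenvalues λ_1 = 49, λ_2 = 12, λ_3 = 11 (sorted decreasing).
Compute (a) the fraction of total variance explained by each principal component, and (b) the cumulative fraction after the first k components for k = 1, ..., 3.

Step 1 — total variance = trace(Sigma) = Σ λ_i = 49 + 12 + 11 = 72.

Step 2 — fraction explained by component i = λ_i / Σ λ:
  PC1: 49/72 = 0.6806
  PC2: 12/72 = 0.1667
  PC3: 11/72 = 0.1528

Step 3 — cumulative fraction after k components = (λ_1 + ... + λ_k) / Σ λ:
  k = 1: 49/72 = 0.6806
  k = 2: (49 + 12)/72 = 61/72 = 0.8472
  k = 3: (49 + 12 + 11)/72 = 72/72 = 1

Summary (fraction, with percent):

explained: PC1 0.6806 (68.06%), PC2 0.1667 (16.67%), PC3 0.1528 (15.28%);  cumulative: 0.6806, 0.8472, 1


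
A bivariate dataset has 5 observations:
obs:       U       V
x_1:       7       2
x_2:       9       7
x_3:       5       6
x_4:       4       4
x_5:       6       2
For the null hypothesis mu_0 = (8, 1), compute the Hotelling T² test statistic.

Step 1 — sample mean vector:
  mean(U) = (7 + 9 + 5 + 4 + 6) / 5 = 31/5 = 6.2
  mean(V) = (2 + 7 + 6 + 4 + 2) / 5 = 21/5 = 4.2
  x̄ = (6.2, 4.2),  deviation x̄ - mu_0 = (6.2, 4.2) - (8, 1) = (-1.8, 3.2).

Step 2 — sample covariance matrix, S[i,j] = (1/(n-1)) · Σ_k (x_{k,i} - mean_i) · (x_{k,j} - mean_j), divisor n-1 = 4:
  S[U,U] = ((0.8)·(0.8) + (2.8)·(2.8) + (-1.2)·(-1.2) + (-2.2)·(-2.2) + (-0.2)·(-0.2)) / 4 = 14.8/4 = 3.7
  S[U,V] = ((0.8)·(-2.2) + (2.8)·(2.8) + (-1.2)·(1.8) + (-2.2)·(-0.2) + (-0.2)·(-2.2)) / 4 = 4.8/4 = 1.2
  S[V,V] = ((-2.2)·(-2.2) + (2.8)·(2.8) + (1.8)·(1.8) + (-0.2)·(-0.2) + (-2.2)·(-2.2)) / 4 = 20.8/4 = 5.2
  S = [[3.7, 1.2],
 [1.2, 5.2]].

Step 3 — invert S. det(S) = 3.7·5.2 - (1.2)² = 17.8.
  S^{-1} = (1/det) · [[d, -b], [-b, a]] = [[0.2921, -0.0674],
 [-0.0674, 0.2079]].

Step 4 — quadratic form (x̄ - mu_0)^T · S^{-1} · (x̄ - mu_0):
  S^{-1} · (x̄ - mu_0) = (-0.7416, 0.7865),
  (x̄ - mu_0)^T · [...] = (-1.8)·(-0.7416) + (3.2)·(0.7865) = 3.8517.

Step 5 — scale by n: T² = 5 · 3.8517 = 19.2584.

T² ≈ 19.2584


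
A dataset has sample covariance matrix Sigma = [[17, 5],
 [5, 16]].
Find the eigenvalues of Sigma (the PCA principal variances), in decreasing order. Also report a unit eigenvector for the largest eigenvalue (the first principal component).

Step 1 — characteristic polynomial of 2×2 Sigma:
  det(Sigma - λI) = λ² - trace · λ + det = 0.
  trace = 17 + 16 = 33, det = 17·16 - (5)² = 247.
Step 2 — discriminant:
  Δ = trace² - 4·det = 1089 - 988 = 101.
Step 3 — eigenvalues:
  λ = (trace ± √Δ)/2 = (33 ± 10.0499)/2,
  λ_1 = 21.5249,  λ_2 = 11.4751.

Step 4 — unit eigenvector for λ_1: solve (Sigma - λ_1 I)v = 0. First row:
  (17 - 21.5249)·v_x + (5)·v_y = 0, i.e. (-4.5249)·v_x + (5)·v_y = 0,
  so v ∝ (b, λ_1 - a) = (5, 4.5249) = u.
  ||u|| = √((5)² + (4.5249)²) = √(45.4751) ≈ 6.7435,
  v_1 = u/||u|| ≈ (0.7415, 0.671) (||v_1|| = 1).

λ_1 = 21.5249,  λ_2 = 11.4751;  v_1 ≈ (0.7415, 0.671)


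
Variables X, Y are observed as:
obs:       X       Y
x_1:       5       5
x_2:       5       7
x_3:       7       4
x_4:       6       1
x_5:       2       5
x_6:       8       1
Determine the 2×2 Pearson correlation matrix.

Step 1 — column means:
  mean(X) = (5 + 5 + 7 + 6 + 2 + 8) / 6 = 33/6 = 5.5
  mean(Y) = (5 + 7 + 4 + 1 + 5 + 1) / 6 = 23/6 = 3.8333

Step 2 — sample variances and covariances s[i,j] = (1/(n-1)) · Σ_k (x_{k,i} - mean_i) · (x_{k,j} - mean_j), with n-1 = 5:
  s[X,X] = ((-0.5)·(-0.5) + (-0.5)·(-0.5) + (1.5)·(1.5) + (0.5)·(0.5) + (-3.5)·(-3.5) + (2.5)·(2.5)) / 5 = 21.5/5 = 4.3
  s[X,Y] = ((-0.5)·(1.1667) + (-0.5)·(3.1667) + (1.5)·(0.1667) + (0.5)·(-2.8333) + (-3.5)·(1.1667) + (2.5)·(-2.8333)) / 5 = -14.5/5 = -2.9
  s[Y,Y] = ((1.1667)·(1.1667) + (3.1667)·(3.1667) + (0.1667)·(0.1667) + (-2.8333)·(-2.8333) + (1.1667)·(1.1667) + (-2.8333)·(-2.8333)) / 5 = 28.8333/5 = 5.7667
  Sample standard deviations s_i = √(s[i,i]):
  s(X) = √(4.3) = 2.0736
  s(Y) = √(5.7667) = 2.4014

Step 3 — r_{ij} = s_{ij} / (s_i · s_j):
  r[X,X] = 1 (diagonal).
  r[X,Y] = -2.9 / (2.0736 · 2.4014) = -2.9 / 4.9796 = -0.5824
  r[Y,Y] = 1 (diagonal).

R is symmetric with unit diagonal. Assembling:

R = [[1, -0.5824],
 [-0.5824, 1]]


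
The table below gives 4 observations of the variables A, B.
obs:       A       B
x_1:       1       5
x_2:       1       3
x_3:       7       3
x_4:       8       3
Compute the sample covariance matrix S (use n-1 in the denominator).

Step 1 — column means:
  mean(A) = (1 + 1 + 7 + 8) / 4 = 17/4 = 4.25
  mean(B) = (5 + 3 + 3 + 3) / 4 = 14/4 = 3.5

Step 2 — sample covariance S[i,j] = (1/(n-1)) · Σ_k (x_{k,i} - mean_i) · (x_{k,j} - mean_j), with n-1 = 3.
  S[A,A] = ((-3.25)·(-3.25) + (-3.25)·(-3.25) + (2.75)·(2.75) + (3.75)·(3.75)) / 3 = 42.75/3 = 14.25
  S[A,B] = ((-3.25)·(1.5) + (-3.25)·(-0.5) + (2.75)·(-0.5) + (3.75)·(-0.5)) / 3 = -6.5/3 = -2.1667
  S[B,B] = ((1.5)·(1.5) + (-0.5)·(-0.5) + (-0.5)·(-0.5) + (-0.5)·(-0.5)) / 3 = 3/3 = 1

S is symmetric (S[j,i] = S[i,j]). Assembling:

S = [[14.25, -2.1667],
 [-2.1667, 1]]


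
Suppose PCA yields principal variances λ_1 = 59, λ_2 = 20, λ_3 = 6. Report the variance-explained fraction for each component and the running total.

Step 1 — total variance = trace(Sigma) = Σ λ_i = 59 + 20 + 6 = 85.

Step 2 — fraction explained by component i = λ_i / Σ λ:
  PC1: 59/85 = 0.6941
  PC2: 20/85 = 0.2353
  PC3: 6/85 = 0.0706

Step 3 — cumulative fraction after k components = (λ_1 + ... + λ_k) / Σ λ:
  k = 1: 59/85 = 0.6941
  k = 2: (59 + 20)/85 = 79/85 = 0.9294
  k = 3: (59 + 20 + 6)/85 = 85/85 = 1

Summary (fraction, with percent):

explained: PC1 0.6941 (69.41%), PC2 0.2353 (23.53%), PC3 0.0706 (7.06%);  cumulative: 0.6941, 0.9294, 1


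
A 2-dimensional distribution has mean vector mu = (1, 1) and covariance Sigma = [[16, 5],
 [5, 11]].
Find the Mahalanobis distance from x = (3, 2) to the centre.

Step 1 — centre the observation: (x - mu) = (2, 1).

Step 2 — invert Sigma. det(Sigma) = 16·11 - (5)² = 151.
  Sigma^{-1} = (1/det) · [[d, -b], [-b, a]] = [[0.0728, -0.0331],
 [-0.0331, 0.106]].

Step 3 — form the quadratic (x - mu)^T · Sigma^{-1} · (x - mu):
  Sigma^{-1} · (x - mu) = (0.1126, 0.0397).
  (x - mu)^T · [Sigma^{-1} · (x - mu)] = (2)·(0.1126) + (1)·(0.0397) = 0.2649.

Step 4 — take square root: d = √(0.2649) ≈ 0.5147.

d(x, mu) = √(0.2649) ≈ 0.5147


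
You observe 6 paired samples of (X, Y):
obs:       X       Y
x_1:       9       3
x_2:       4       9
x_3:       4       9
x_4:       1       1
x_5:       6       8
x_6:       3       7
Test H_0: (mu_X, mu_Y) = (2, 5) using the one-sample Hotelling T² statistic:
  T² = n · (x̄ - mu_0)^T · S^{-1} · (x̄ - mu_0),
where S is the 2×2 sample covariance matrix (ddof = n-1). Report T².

Step 1 — sample mean vector:
  mean(X) = (9 + 4 + 4 + 1 + 6 + 3) / 6 = 27/6 = 4.5
  mean(Y) = (3 + 9 + 9 + 1 + 8 + 7) / 6 = 37/6 = 6.1667
  x̄ = (4.5, 6.1667),  deviation x̄ - mu_0 = (4.5, 6.1667) - (2, 5) = (2.5, 1.1667).

Step 2 — sample covariance matrix, S[i,j] = (1/(n-1)) · Σ_k (x_{k,i} - mean_i) · (x_{k,j} - mean_j), divisor n-1 = 5:
  S[X,X] = ((4.5)·(4.5) + (-0.5)·(-0.5) + (-0.5)·(-0.5) + (-3.5)·(-3.5) + (1.5)·(1.5) + (-1.5)·(-1.5)) / 5 = 37.5/5 = 7.5
  S[X,Y] = ((4.5)·(-3.1667) + (-0.5)·(2.8333) + (-0.5)·(2.8333) + (-3.5)·(-5.1667) + (1.5)·(1.8333) + (-1.5)·(0.8333)) / 5 = 2.5/5 = 0.5
  S[Y,Y] = ((-3.1667)·(-3.1667) + (2.8333)·(2.8333) + (2.8333)·(2.8333) + (-5.1667)·(-5.1667) + (1.8333)·(1.8333) + (0.8333)·(0.8333)) / 5 = 56.8333/5 = 11.3667
  S = [[7.5, 0.5],
 [0.5, 11.3667]].

Step 3 — invert S. det(S) = 7.5·11.3667 - (0.5)² = 85.
  S^{-1} = (1/det) · [[d, -b], [-b, a]] = [[0.1337, -0.0059],
 [-0.0059, 0.0882]].

Step 4 — quadratic form (x̄ - mu_0)^T · S^{-1} · (x̄ - mu_0):
  S^{-1} · (x̄ - mu_0) = (0.3275, 0.0882),
  (x̄ - mu_0)^T · [...] = (2.5)·(0.3275) + (1.1667)·(0.0882) = 0.9216.

Step 5 — scale by n: T² = 6 · 0.9216 = 5.5294.

T² ≈ 5.5294


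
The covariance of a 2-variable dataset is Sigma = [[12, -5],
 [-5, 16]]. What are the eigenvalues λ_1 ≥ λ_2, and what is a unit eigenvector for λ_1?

Step 1 — characteristic polynomial of 2×2 Sigma:
  det(Sigma - λI) = λ² - trace · λ + det = 0.
  trace = 12 + 16 = 28, det = 12·16 - (-5)² = 167.
Step 2 — discriminant:
  Δ = trace² - 4·det = 784 - 668 = 116.
Step 3 — eigenvalues:
  λ = (trace ± √Δ)/2 = (28 ± 10.7703)/2,
  λ_1 = 19.3852,  λ_2 = 8.6148.

Step 4 — unit eigenvector for λ_1: solve (Sigma - λ_1 I)v = 0. First row:
  (12 - 19.3852)·v_x + (-5)·v_y = 0, i.e. (-7.3852)·v_x + (-5)·v_y = 0,
  so v ∝ (b, λ_1 - a) = (-5, 7.3852); multiply by -1 so the first entry is positive: u = (5, -7.3852).
  ||u|| = √((5)² + (-7.3852)²) = √(79.5407) ≈ 8.9186,
  v_1 = u/||u|| ≈ (0.5606, -0.8281) (||v_1|| = 1).

λ_1 = 19.3852,  λ_2 = 8.6148;  v_1 ≈ (0.5606, -0.8281)


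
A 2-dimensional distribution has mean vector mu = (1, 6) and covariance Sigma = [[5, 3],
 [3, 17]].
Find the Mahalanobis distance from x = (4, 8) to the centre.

Step 1 — centre the observation: (x - mu) = (3, 2).

Step 2 — invert Sigma. det(Sigma) = 5·17 - (3)² = 76.
  Sigma^{-1} = (1/det) · [[d, -b], [-b, a]] = [[0.2237, -0.0395],
 [-0.0395, 0.0658]].

Step 3 — form the quadratic (x - mu)^T · Sigma^{-1} · (x - mu):
  Sigma^{-1} · (x - mu) = (0.5921, 0.0132).
  (x - mu)^T · [Sigma^{-1} · (x - mu)] = (3)·(0.5921) + (2)·(0.0132) = 1.8026.

Step 4 — take square root: d = √(1.8026) ≈ 1.3426.

d(x, mu) = √(1.8026) ≈ 1.3426


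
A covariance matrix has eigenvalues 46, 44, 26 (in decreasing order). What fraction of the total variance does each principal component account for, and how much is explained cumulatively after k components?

Step 1 — total variance = trace(Sigma) = Σ λ_i = 46 + 44 + 26 = 116.

Step 2 — fraction explained by component i = λ_i / Σ λ:
  PC1: 46/116 = 0.3966
  PC2: 44/116 = 0.3793
  PC3: 26/116 = 0.2241

Step 3 — cumulative fraction after k components = (λ_1 + ... + λ_k) / Σ λ:
  k = 1: 46/116 = 0.3966
  k = 2: (46 + 44)/116 = 90/116 = 0.7759
  k = 3: (46 + 44 + 26)/116 = 116/116 = 1

Summary (fraction, with percent):

explained: PC1 0.3966 (39.66%), PC2 0.3793 (37.93%), PC3 0.2241 (22.41%);  cumulative: 0.3966, 0.7759, 1


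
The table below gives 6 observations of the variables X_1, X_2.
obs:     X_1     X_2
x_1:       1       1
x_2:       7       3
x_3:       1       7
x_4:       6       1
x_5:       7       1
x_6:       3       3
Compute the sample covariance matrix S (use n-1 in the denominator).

Step 1 — column means:
  mean(X_1) = (1 + 7 + 1 + 6 + 7 + 3) / 6 = 25/6 = 4.1667
  mean(X_2) = (1 + 3 + 7 + 1 + 1 + 3) / 6 = 16/6 = 2.6667

Step 2 — sample covariance S[i,j] = (1/(n-1)) · Σ_k (x_{k,i} - mean_i) · (x_{k,j} - mean_j), with n-1 = 5.
  S[X_1,X_1] = ((-3.1667)·(-3.1667) + (2.8333)·(2.8333) + (-3.1667)·(-3.1667) + (1.8333)·(1.8333) + (2.8333)·(2.8333) + (-1.1667)·(-1.1667)) / 5 = 40.8333/5 = 8.1667
  S[X_1,X_2] = ((-3.1667)·(-1.6667) + (2.8333)·(0.3333) + (-3.1667)·(4.3333) + (1.8333)·(-1.6667) + (2.8333)·(-1.6667) + (-1.1667)·(0.3333)) / 5 = -15.6667/5 = -3.1333
  S[X_2,X_2] = ((-1.6667)·(-1.6667) + (0.3333)·(0.3333) + (4.3333)·(4.3333) + (-1.6667)·(-1.6667) + (-1.6667)·(-1.6667) + (0.3333)·(0.3333)) / 5 = 27.3333/5 = 5.4667

S is symmetric (S[j,i] = S[i,j]). Assembling:

S = [[8.1667, -3.1333],
 [-3.1333, 5.4667]]


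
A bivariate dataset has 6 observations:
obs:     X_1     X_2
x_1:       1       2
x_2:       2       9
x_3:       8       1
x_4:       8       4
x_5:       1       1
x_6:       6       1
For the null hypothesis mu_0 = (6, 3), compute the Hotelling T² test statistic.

Step 1 — sample mean vector:
  mean(X_1) = (1 + 2 + 8 + 8 + 1 + 6) / 6 = 26/6 = 4.3333
  mean(X_2) = (2 + 9 + 1 + 4 + 1 + 1) / 6 = 18/6 = 3
  x̄ = (4.3333, 3),  deviation x̄ - mu_0 = (4.3333, 3) - (6, 3) = (-1.6667, 0).

Step 2 — sample covariance matrix, S[i,j] = (1/(n-1)) · Σ_k (x_{k,i} - mean_i) · (x_{k,j} - mean_j), divisor n-1 = 5:
  S[X_1,X_1] = ((-3.3333)·(-3.3333) + (-2.3333)·(-2.3333) + (3.6667)·(3.6667) + (3.6667)·(3.6667) + (-3.3333)·(-3.3333) + (1.6667)·(1.6667)) / 5 = 57.3333/5 = 11.4667
  S[X_1,X_2] = ((-3.3333)·(-1) + (-2.3333)·(6) + (3.6667)·(-2) + (3.6667)·(1) + (-3.3333)·(-2) + (1.6667)·(-2)) / 5 = -11/5 = -2.2
  S[X_2,X_2] = ((-1)·(-1) + (6)·(6) + (-2)·(-2) + (1)·(1) + (-2)·(-2) + (-2)·(-2)) / 5 = 50/5 = 10
  S = [[11.4667, -2.2],
 [-2.2, 10]].

Step 3 — invert S. det(S) = 11.4667·10 - (-2.2)² = 109.8267.
  S^{-1} = (1/det) · [[d, -b], [-b, a]] = [[0.0911, 0.02],
 [0.02, 0.1044]].

Step 4 — quadratic form (x̄ - mu_0)^T · S^{-1} · (x̄ - mu_0):
  S^{-1} · (x̄ - mu_0) = (-0.1518, -0.0334),
  (x̄ - mu_0)^T · [...] = (-1.6667)·(-0.1518) + (0)·(-0.0334) = 0.2529.

Step 5 — scale by n: T² = 6 · 0.2529 = 1.5175.

T² ≈ 1.5175


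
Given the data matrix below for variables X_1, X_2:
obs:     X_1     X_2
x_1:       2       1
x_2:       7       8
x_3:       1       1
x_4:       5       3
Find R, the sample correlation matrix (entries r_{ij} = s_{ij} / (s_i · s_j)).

Step 1 — column means:
  mean(X_1) = (2 + 7 + 1 + 5) / 4 = 15/4 = 3.75
  mean(X_2) = (1 + 8 + 1 + 3) / 4 = 13/4 = 3.25

Step 2 — sample variances and covariances s[i,j] = (1/(n-1)) · Σ_k (x_{k,i} - mean_i) · (x_{k,j} - mean_j), with n-1 = 3:
  s[X_1,X_1] = ((-1.75)·(-1.75) + (3.25)·(3.25) + (-2.75)·(-2.75) + (1.25)·(1.25)) / 3 = 22.75/3 = 7.5833
  s[X_1,X_2] = ((-1.75)·(-2.25) + (3.25)·(4.75) + (-2.75)·(-2.25) + (1.25)·(-0.25)) / 3 = 25.25/3 = 8.4167
  s[X_2,X_2] = ((-2.25)·(-2.25) + (4.75)·(4.75) + (-2.25)·(-2.25) + (-0.25)·(-0.25)) / 3 = 32.75/3 = 10.9167
  Sample standard deviations s_i = √(s[i,i]):
  s(X_1) = √(7.5833) = 2.7538
  s(X_2) = √(10.9167) = 3.304

Step 3 — r_{ij} = s_{ij} / (s_i · s_j):
  r[X_1,X_1] = 1 (diagonal).
  r[X_1,X_2] = 8.4167 / (2.7538 · 3.304) = 8.4167 / 9.0986 = 0.925
  r[X_2,X_2] = 1 (diagonal).

R is symmetric with unit diagonal. Assembling:

R = [[1, 0.925],
 [0.925, 1]]


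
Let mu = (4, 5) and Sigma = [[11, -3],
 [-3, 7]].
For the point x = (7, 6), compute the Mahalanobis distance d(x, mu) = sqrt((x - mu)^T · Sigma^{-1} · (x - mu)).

Step 1 — centre the observation: (x - mu) = (3, 1).

Step 2 — invert Sigma. det(Sigma) = 11·7 - (-3)² = 68.
  Sigma^{-1} = (1/det) · [[d, -b], [-b, a]] = [[0.1029, 0.0441],
 [0.0441, 0.1618]].

Step 3 — form the quadratic (x - mu)^T · Sigma^{-1} · (x - mu):
  Sigma^{-1} · (x - mu) = (0.3529, 0.2941).
  (x - mu)^T · [Sigma^{-1} · (x - mu)] = (3)·(0.3529) + (1)·(0.2941) = 1.3529.

Step 4 — take square root: d = √(1.3529) ≈ 1.1632.

d(x, mu) = √(1.3529) ≈ 1.1632


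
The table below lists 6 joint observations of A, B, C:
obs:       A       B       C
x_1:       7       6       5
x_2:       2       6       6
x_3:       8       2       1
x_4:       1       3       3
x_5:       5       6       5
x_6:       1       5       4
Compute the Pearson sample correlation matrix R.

Step 1 — column means:
  mean(A) = (7 + 2 + 8 + 1 + 5 + 1) / 6 = 24/6 = 4
  mean(B) = (6 + 6 + 2 + 3 + 6 + 5) / 6 = 28/6 = 4.6667
  mean(C) = (5 + 6 + 1 + 3 + 5 + 4) / 6 = 24/6 = 4

Step 2 — sample variances and covariances s[i,j] = (1/(n-1)) · Σ_k (x_{k,i} - mean_i) · (x_{k,j} - mean_j), with n-1 = 5:
  s[A,A] = ((3)·(3) + (-2)·(-2) + (4)·(4) + (-3)·(-3) + (1)·(1) + (-3)·(-3)) / 5 = 48/5 = 9.6
  s[A,B] = ((3)·(1.3333) + (-2)·(1.3333) + (4)·(-2.6667) + (-3)·(-1.6667) + (1)·(1.3333) + (-3)·(0.3333)) / 5 = -4/5 = -0.8
  s[A,C] = ((3)·(1) + (-2)·(2) + (4)·(-3) + (-3)·(-1) + (1)·(1) + (-3)·(0)) / 5 = -9/5 = -1.8
  s[B,B] = ((1.3333)·(1.3333) + (1.3333)·(1.3333) + (-2.6667)·(-2.6667) + (-1.6667)·(-1.6667) + (1.3333)·(1.3333) + (0.3333)·(0.3333)) / 5 = 15.3333/5 = 3.0667
  s[B,C] = ((1.3333)·(1) + (1.3333)·(2) + (-2.6667)·(-3) + (-1.6667)·(-1) + (1.3333)·(1) + (0.3333)·(0)) / 5 = 15/5 = 3
  s[C,C] = ((1)·(1) + (2)·(2) + (-3)·(-3) + (-1)·(-1) + (1)·(1) + (0)·(0)) / 5 = 16/5 = 3.2
  Sample standard deviations s_i = √(s[i,i]):
  s(A) = √(9.6) = 3.0984
  s(B) = √(3.0667) = 1.7512
  s(C) = √(3.2) = 1.7889

Step 3 — r_{ij} = s_{ij} / (s_i · s_j):
  r[A,A] = 1 (diagonal).
  r[A,B] = -0.8 / (3.0984 · 1.7512) = -0.8 / 5.4259 = -0.1474
  r[A,C] = -1.8 / (3.0984 · 1.7889) = -1.8 / 5.5426 = -0.3248
  r[B,B] = 1 (diagonal).
  r[B,C] = 3 / (1.7512 · 1.7889) = 3 / 3.1326 = 0.9577
  r[C,C] = 1 (diagonal).

R is symmetric with unit diagonal. Assembling:

R = [[1, -0.1474, -0.3248],
 [-0.1474, 1, 0.9577],
 [-0.3248, 0.9577, 1]]


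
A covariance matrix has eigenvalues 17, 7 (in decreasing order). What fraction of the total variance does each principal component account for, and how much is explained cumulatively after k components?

Step 1 — total variance = trace(Sigma) = Σ λ_i = 17 + 7 = 24.

Step 2 — fraction explained by component i = λ_i / Σ λ:
  PC1: 17/24 = 0.7083
  PC2: 7/24 = 0.2917

Step 3 — cumulative fraction after k components = (λ_1 + ... + λ_k) / Σ λ:
  k = 1: 17/24 = 0.7083
  k = 2: (17 + 7)/24 = 24/24 = 1

Summary (fraction, with percent):

explained: PC1 0.7083 (70.83%), PC2 0.2917 (29.17%);  cumulative: 0.7083, 1


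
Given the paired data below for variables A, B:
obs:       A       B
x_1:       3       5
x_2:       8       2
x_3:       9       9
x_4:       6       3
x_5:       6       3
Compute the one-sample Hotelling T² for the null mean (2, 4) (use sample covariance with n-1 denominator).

Step 1 — sample mean vector:
  mean(A) = (3 + 8 + 9 + 6 + 6) / 5 = 32/5 = 6.4
  mean(B) = (5 + 2 + 9 + 3 + 3) / 5 = 22/5 = 4.4
  x̄ = (6.4, 4.4),  deviation x̄ - mu_0 = (6.4, 4.4) - (2, 4) = (4.4, 0.4).

Step 2 — sample covariance matrix, S[i,j] = (1/(n-1)) · Σ_k (x_{k,i} - mean_i) · (x_{k,j} - mean_j), divisor n-1 = 4:
  S[A,A] = ((-3.4)·(-3.4) + (1.6)·(1.6) + (2.6)·(2.6) + (-0.4)·(-0.4) + (-0.4)·(-0.4)) / 4 = 21.2/4 = 5.3
  S[A,B] = ((-3.4)·(0.6) + (1.6)·(-2.4) + (2.6)·(4.6) + (-0.4)·(-1.4) + (-0.4)·(-1.4)) / 4 = 7.2/4 = 1.8
  S[B,B] = ((0.6)·(0.6) + (-2.4)·(-2.4) + (4.6)·(4.6) + (-1.4)·(-1.4) + (-1.4)·(-1.4)) / 4 = 31.2/4 = 7.8
  S = [[5.3, 1.8],
 [1.8, 7.8]].

Step 3 — invert S. det(S) = 5.3·7.8 - (1.8)² = 38.1.
  S^{-1} = (1/det) · [[d, -b], [-b, a]] = [[0.2047, -0.0472],
 [-0.0472, 0.1391]].

Step 4 — quadratic form (x̄ - mu_0)^T · S^{-1} · (x̄ - mu_0):
  S^{-1} · (x̄ - mu_0) = (0.8819, -0.1522),
  (x̄ - mu_0)^T · [...] = (4.4)·(0.8819) + (0.4)·(-0.1522) = 3.8194.

Step 5 — scale by n: T² = 5 · 3.8194 = 19.0971.

T² ≈ 19.0971


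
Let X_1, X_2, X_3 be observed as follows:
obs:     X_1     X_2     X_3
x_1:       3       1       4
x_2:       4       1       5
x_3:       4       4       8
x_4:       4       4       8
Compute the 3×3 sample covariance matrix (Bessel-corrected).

Step 1 — column means:
  mean(X_1) = (3 + 4 + 4 + 4) / 4 = 15/4 = 3.75
  mean(X_2) = (1 + 1 + 4 + 4) / 4 = 10/4 = 2.5
  mean(X_3) = (4 + 5 + 8 + 8) / 4 = 25/4 = 6.25

Step 2 — sample covariance S[i,j] = (1/(n-1)) · Σ_k (x_{k,i} - mean_i) · (x_{k,j} - mean_j), with n-1 = 3.
  S[X_1,X_1] = ((-0.75)·(-0.75) + (0.25)·(0.25) + (0.25)·(0.25) + (0.25)·(0.25)) / 3 = 0.75/3 = 0.25
  S[X_1,X_2] = ((-0.75)·(-1.5) + (0.25)·(-1.5) + (0.25)·(1.5) + (0.25)·(1.5)) / 3 = 1.5/3 = 0.5
  S[X_1,X_3] = ((-0.75)·(-2.25) + (0.25)·(-1.25) + (0.25)·(1.75) + (0.25)·(1.75)) / 3 = 2.25/3 = 0.75
  S[X_2,X_2] = ((-1.5)·(-1.5) + (-1.5)·(-1.5) + (1.5)·(1.5) + (1.5)·(1.5)) / 3 = 9/3 = 3
  S[X_2,X_3] = ((-1.5)·(-2.25) + (-1.5)·(-1.25) + (1.5)·(1.75) + (1.5)·(1.75)) / 3 = 10.5/3 = 3.5
  S[X_3,X_3] = ((-2.25)·(-2.25) + (-1.25)·(-1.25) + (1.75)·(1.75) + (1.75)·(1.75)) / 3 = 12.75/3 = 4.25

S is symmetric (S[j,i] = S[i,j]). Assembling:

S = [[0.25, 0.5, 0.75],
 [0.5, 3, 3.5],
 [0.75, 3.5, 4.25]]


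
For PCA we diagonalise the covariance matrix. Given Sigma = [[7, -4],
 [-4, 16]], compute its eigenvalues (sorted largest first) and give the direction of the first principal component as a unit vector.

Step 1 — characteristic polynomial of 2×2 Sigma:
  det(Sigma - λI) = λ² - trace · λ + det = 0.
  trace = 7 + 16 = 23, det = 7·16 - (-4)² = 96.
Step 2 — discriminant:
  Δ = trace² - 4·det = 529 - 384 = 145.
Step 3 — eigenvalues:
  λ = (trace ± √Δ)/2 = (23 ± 12.0416)/2,
  λ_1 = 17.5208,  λ_2 = 5.4792.

Step 4 — unit eigenvector for λ_1: solve (Sigma - λ_1 I)v = 0. First row:
  (7 - 17.5208)·v_x + (-4)·v_y = 0, i.e. (-10.5208)·v_x + (-4)·v_y = 0,
  so v ∝ (b, λ_1 - a) = (-4, 10.5208); multiply by -1 so the first entry is positive: u = (4, -10.5208).
  ||u|| = √((4)² + (-10.5208)²) = √(126.6872) ≈ 11.2555,
  v_1 = u/||u|| ≈ (0.3554, -0.9347) (||v_1|| = 1).

λ_1 = 17.5208,  λ_2 = 5.4792;  v_1 ≈ (0.3554, -0.9347)


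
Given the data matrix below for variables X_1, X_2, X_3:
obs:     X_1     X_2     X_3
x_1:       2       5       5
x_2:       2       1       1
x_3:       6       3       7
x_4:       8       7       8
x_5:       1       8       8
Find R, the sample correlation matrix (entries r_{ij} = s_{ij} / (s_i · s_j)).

Step 1 — column means:
  mean(X_1) = (2 + 2 + 6 + 8 + 1) / 5 = 19/5 = 3.8
  mean(X_2) = (5 + 1 + 3 + 7 + 8) / 5 = 24/5 = 4.8
  mean(X_3) = (5 + 1 + 7 + 8 + 8) / 5 = 29/5 = 5.8

Step 2 — sample variances and covariances s[i,j] = (1/(n-1)) · Σ_k (x_{k,i} - mean_i) · (x_{k,j} - mean_j), with n-1 = 4:
  s[X_1,X_1] = ((-1.8)·(-1.8) + (-1.8)·(-1.8) + (2.2)·(2.2) + (4.2)·(4.2) + (-2.8)·(-2.8)) / 4 = 36.8/4 = 9.2
  s[X_1,X_2] = ((-1.8)·(0.2) + (-1.8)·(-3.8) + (2.2)·(-1.8) + (4.2)·(2.2) + (-2.8)·(3.2)) / 4 = 2.8/4 = 0.7
  s[X_1,X_3] = ((-1.8)·(-0.8) + (-1.8)·(-4.8) + (2.2)·(1.2) + (4.2)·(2.2) + (-2.8)·(2.2)) / 4 = 15.8/4 = 3.95
  s[X_2,X_2] = ((0.2)·(0.2) + (-3.8)·(-3.8) + (-1.8)·(-1.8) + (2.2)·(2.2) + (3.2)·(3.2)) / 4 = 32.8/4 = 8.2
  s[X_2,X_3] = ((0.2)·(-0.8) + (-3.8)·(-4.8) + (-1.8)·(1.2) + (2.2)·(2.2) + (3.2)·(2.2)) / 4 = 27.8/4 = 6.95
  s[X_3,X_3] = ((-0.8)·(-0.8) + (-4.8)·(-4.8) + (1.2)·(1.2) + (2.2)·(2.2) + (2.2)·(2.2)) / 4 = 34.8/4 = 8.7
  Sample standard deviations s_i = √(s[i,i]):
  s(X_1) = √(9.2) = 3.0332
  s(X_2) = √(8.2) = 2.8636
  s(X_3) = √(8.7) = 2.9496

Step 3 — r_{ij} = s_{ij} / (s_i · s_j):
  r[X_1,X_1] = 1 (diagonal).
  r[X_1,X_2] = 0.7 / (3.0332 · 2.8636) = 0.7 / 8.6856 = 0.0806
  r[X_1,X_3] = 3.95 / (3.0332 · 2.9496) = 3.95 / 8.9465 = 0.4415
  r[X_2,X_2] = 1 (diagonal).
  r[X_2,X_3] = 6.95 / (2.8636 · 2.9496) = 6.95 / 8.4463 = 0.8228
  r[X_3,X_3] = 1 (diagonal).

R is symmetric with unit diagonal. Assembling:

R = [[1, 0.0806, 0.4415],
 [0.0806, 1, 0.8228],
 [0.4415, 0.8228, 1]]


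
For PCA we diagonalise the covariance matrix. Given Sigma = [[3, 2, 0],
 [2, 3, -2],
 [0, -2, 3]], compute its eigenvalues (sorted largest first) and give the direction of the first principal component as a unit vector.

Step 1 — characteristic polynomial p(λ) = det(λI - Sigma) = λ³ - tr·λ² + c_1·λ - det, where tr = trace, c_1 = sum of the principal 2×2 minors, det = det(Sigma):
  tr = 3 + 3 + 3 = 9,
  c_1 = (3·3 - (2)²) + (3·3 - (0)²) + (3·3 - (-2)²) = 5 + 9 + 5 = 19,
  det = 3·(3·3 - (-2)²) - (2)·((2)·3 - (-2)·(0)) + (0)·((2)·(-2) - 3·(0)) = 3·(5) - (2)·(6) + (0)·(-4) = 3.
  So p(λ) = λ³ - 9λ² + 19λ - 3.
Step 2 — look for an integer root (rational root theorem: any rational root is an integer divisor of 3). Testing λ = 3:
  p(3) = 27 - 81 + 57 - 3 = 0  ✓
  Dividing out (λ - 3): p(λ) = (λ - 3)(λ² - 6λ + 1).
Step 3 — remaining eigenvalues from the quadratic λ² - 6λ + 1 = 0:
  Δ = 6² - 4·1 = 36 - 4 = 32,  λ = (6 ± √32)/2 = (6 ± 5.6569)/2 ≈ 5.8284 or 0.1716.
  Sorted: λ_1 = 5.8284,  λ_2 = 3,  λ_3 = 0.1716  (check: sum = 9 = tr ✓).

Step 4 — unit eigenvector for λ_1 ≈ 5.8284: v spans the null space of (Sigma - λ_1 I), whose rows are
  r_1 = (-2.8284, 2, 0),  r_2 = (2, -2.8284, -2),  r_3 = (0, -2, -2.8284).
  v is orthogonal to every row, so take v ∝ r_1 × r_2 = ((2)·(-2) - (0)·(-2.8284), (0)·(2) - (-2.8284)·(-2), (-2.8284)·(-2.8284) - (2)·(2)) ≈ (-4, -5.6569, 4).
  Rescale (multiply by -1 so the first nonzero entry is positive): u = (4, 5.6569, -4).
  ||u|| = √((4)² + (5.6569)² + (-4)²) = √(64) ≈ 8,  v_1 = u/||u|| ≈ (0.5, 0.7071, -0.5) (||v_1|| = 1).

λ_1 = 5.8284,  λ_2 = 3,  λ_3 = 0.1716;  v_1 ≈ (0.5, 0.7071, -0.5)


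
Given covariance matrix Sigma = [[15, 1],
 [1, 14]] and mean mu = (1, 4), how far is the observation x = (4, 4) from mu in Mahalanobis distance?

Step 1 — centre the observation: (x - mu) = (3, 0).

Step 2 — invert Sigma. det(Sigma) = 15·14 - (1)² = 209.
  Sigma^{-1} = (1/det) · [[d, -b], [-b, a]] = [[0.067, -0.0048],
 [-0.0048, 0.0718]].

Step 3 — form the quadratic (x - mu)^T · Sigma^{-1} · (x - mu):
  Sigma^{-1} · (x - mu) = (0.201, -0.0144).
  (x - mu)^T · [Sigma^{-1} · (x - mu)] = (3)·(0.201) + (0)·(-0.0144) = 0.6029.

Step 4 — take square root: d = √(0.6029) ≈ 0.7764.

d(x, mu) = √(0.6029) ≈ 0.7764


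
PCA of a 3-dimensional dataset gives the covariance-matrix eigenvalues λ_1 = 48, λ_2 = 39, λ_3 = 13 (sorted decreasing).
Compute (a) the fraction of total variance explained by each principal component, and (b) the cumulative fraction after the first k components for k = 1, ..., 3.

Step 1 — total variance = trace(Sigma) = Σ λ_i = 48 + 39 + 13 = 100.

Step 2 — fraction explained by component i = λ_i / Σ λ:
  PC1: 48/100 = 0.48
  PC2: 39/100 = 0.39
  PC3: 13/100 = 0.13

Step 3 — cumulative fraction after k components = (λ_1 + ... + λ_k) / Σ λ:
  k = 1: 48/100 = 0.48
  k = 2: (48 + 39)/100 = 87/100 = 0.87
  k = 3: (48 + 39 + 13)/100 = 100/100 = 1

Summary (fraction, with percent):

explained: PC1 0.48 (48%), PC2 0.39 (39%), PC3 0.13 (13%);  cumulative: 0.48, 0.87, 1


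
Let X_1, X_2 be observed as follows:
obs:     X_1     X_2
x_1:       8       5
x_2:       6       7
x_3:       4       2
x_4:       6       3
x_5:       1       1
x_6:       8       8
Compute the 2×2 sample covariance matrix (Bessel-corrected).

Step 1 — column means:
  mean(X_1) = (8 + 6 + 4 + 6 + 1 + 8) / 6 = 33/6 = 5.5
  mean(X_2) = (5 + 7 + 2 + 3 + 1 + 8) / 6 = 26/6 = 4.3333

Step 2 — sample covariance S[i,j] = (1/(n-1)) · Σ_k (x_{k,i} - mean_i) · (x_{k,j} - mean_j), with n-1 = 5.
  S[X_1,X_1] = ((2.5)·(2.5) + (0.5)·(0.5) + (-1.5)·(-1.5) + (0.5)·(0.5) + (-4.5)·(-4.5) + (2.5)·(2.5)) / 5 = 35.5/5 = 7.1
  S[X_1,X_2] = ((2.5)·(0.6667) + (0.5)·(2.6667) + (-1.5)·(-2.3333) + (0.5)·(-1.3333) + (-4.5)·(-3.3333) + (2.5)·(3.6667)) / 5 = 30/5 = 6
  S[X_2,X_2] = ((0.6667)·(0.6667) + (2.6667)·(2.6667) + (-2.3333)·(-2.3333) + (-1.3333)·(-1.3333) + (-3.3333)·(-3.3333) + (3.6667)·(3.6667)) / 5 = 39.3333/5 = 7.8667

S is symmetric (S[j,i] = S[i,j]). Assembling:

S = [[7.1, 6],
 [6, 7.8667]]


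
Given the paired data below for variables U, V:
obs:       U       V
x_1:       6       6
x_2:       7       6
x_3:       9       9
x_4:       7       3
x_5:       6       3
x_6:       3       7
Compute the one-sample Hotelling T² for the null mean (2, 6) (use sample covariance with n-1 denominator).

Step 1 — sample mean vector:
  mean(U) = (6 + 7 + 9 + 7 + 6 + 3) / 6 = 38/6 = 6.3333
  mean(V) = (6 + 6 + 9 + 3 + 3 + 7) / 6 = 34/6 = 5.6667
  x̄ = (6.3333, 5.6667),  deviation x̄ - mu_0 = (6.3333, 5.6667) - (2, 6) = (4.3333, -0.3333).

Step 2 — sample covariance matrix, S[i,j] = (1/(n-1)) · Σ_k (x_{k,i} - mean_i) · (x_{k,j} - mean_j), divisor n-1 = 5:
  S[U,U] = ((-0.3333)·(-0.3333) + (0.6667)·(0.6667) + (2.6667)·(2.6667) + (0.6667)·(0.6667) + (-0.3333)·(-0.3333) + (-3.3333)·(-3.3333)) / 5 = 19.3333/5 = 3.8667
  S[U,V] = ((-0.3333)·(0.3333) + (0.6667)·(0.3333) + (2.6667)·(3.3333) + (0.6667)·(-2.6667) + (-0.3333)·(-2.6667) + (-3.3333)·(1.3333)) / 5 = 3.6667/5 = 0.7333
  S[V,V] = ((0.3333)·(0.3333) + (0.3333)·(0.3333) + (3.3333)·(3.3333) + (-2.6667)·(-2.6667) + (-2.6667)·(-2.6667) + (1.3333)·(1.3333)) / 5 = 27.3333/5 = 5.4667
  S = [[3.8667, 0.7333],
 [0.7333, 5.4667]].

Step 3 — invert S. det(S) = 3.8667·5.4667 - (0.7333)² = 20.6.
  S^{-1} = (1/det) · [[d, -b], [-b, a]] = [[0.2654, -0.0356],
 [-0.0356, 0.1877]].

Step 4 — quadratic form (x̄ - mu_0)^T · S^{-1} · (x̄ - mu_0):
  S^{-1} · (x̄ - mu_0) = (1.1618, -0.2168),
  (x̄ - mu_0)^T · [...] = (4.3333)·(1.1618) + (-0.3333)·(-0.2168) = 5.1068.

Step 5 — scale by n: T² = 6 · 5.1068 = 30.6408.

T² ≈ 30.6408


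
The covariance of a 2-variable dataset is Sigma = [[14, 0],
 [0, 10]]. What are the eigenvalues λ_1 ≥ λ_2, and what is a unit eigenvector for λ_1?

Step 1 — characteristic polynomial of 2×2 Sigma:
  det(Sigma - λI) = λ² - trace · λ + det = 0.
  trace = 14 + 10 = 24, det = 14·10 - (0)² = 140.
Step 2 — discriminant:
  Δ = trace² - 4·det = 576 - 560 = 16.
Step 3 — eigenvalues:
  λ = (trace ± √Δ)/2 = (24 ± 4)/2,
  λ_1 = 14,  λ_2 = 10.

Step 4 — unit eigenvector for λ_1: Sigma is diagonal, so its eigenvectors are the coordinate axes. λ_1 = 14 is the diagonal entry on the first coordinate axis, hence
  v_1 = (1, 0) (||v_1|| = 1).

λ_1 = 14,  λ_2 = 10;  v_1 ≈ (1, 0)


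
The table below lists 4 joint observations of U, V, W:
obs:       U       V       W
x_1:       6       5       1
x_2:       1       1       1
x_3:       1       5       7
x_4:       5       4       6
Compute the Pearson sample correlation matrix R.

Step 1 — column means:
  mean(U) = (6 + 1 + 1 + 5) / 4 = 13/4 = 3.25
  mean(V) = (5 + 1 + 5 + 4) / 4 = 15/4 = 3.75
  mean(W) = (1 + 1 + 7 + 6) / 4 = 15/4 = 3.75

Step 2 — sample variances and covariances s[i,j] = (1/(n-1)) · Σ_k (x_{k,i} - mean_i) · (x_{k,j} - mean_j), with n-1 = 3:
  s[U,U] = ((2.75)·(2.75) + (-2.25)·(-2.25) + (-2.25)·(-2.25) + (1.75)·(1.75)) / 3 = 20.75/3 = 6.9167
  s[U,V] = ((2.75)·(1.25) + (-2.25)·(-2.75) + (-2.25)·(1.25) + (1.75)·(0.25)) / 3 = 7.25/3 = 2.4167
  s[U,W] = ((2.75)·(-2.75) + (-2.25)·(-2.75) + (-2.25)·(3.25) + (1.75)·(2.25)) / 3 = -4.75/3 = -1.5833
  s[V,V] = ((1.25)·(1.25) + (-2.75)·(-2.75) + (1.25)·(1.25) + (0.25)·(0.25)) / 3 = 10.75/3 = 3.5833
  s[V,W] = ((1.25)·(-2.75) + (-2.75)·(-2.75) + (1.25)·(3.25) + (0.25)·(2.25)) / 3 = 8.75/3 = 2.9167
  s[W,W] = ((-2.75)·(-2.75) + (-2.75)·(-2.75) + (3.25)·(3.25) + (2.25)·(2.25)) / 3 = 30.75/3 = 10.25
  Sample standard deviations s_i = √(s[i,i]):
  s(U) = √(6.9167) = 2.63
  s(V) = √(3.5833) = 1.893
  s(W) = √(10.25) = 3.2016

Step 3 — r_{ij} = s_{ij} / (s_i · s_j):
  r[U,U] = 1 (diagonal).
  r[U,V] = 2.4167 / (2.63 · 1.893) = 2.4167 / 4.9784 = 0.4854
  r[U,W] = -1.5833 / (2.63 · 3.2016) = -1.5833 / 8.42 = -0.188
  r[V,V] = 1 (diagonal).
  r[V,W] = 2.9167 / (1.893 · 3.2016) = 2.9167 / 6.0605 = 0.4813
  r[W,W] = 1 (diagonal).

R is symmetric with unit diagonal. Assembling:

R = [[1, 0.4854, -0.188],
 [0.4854, 1, 0.4813],
 [-0.188, 0.4813, 1]]


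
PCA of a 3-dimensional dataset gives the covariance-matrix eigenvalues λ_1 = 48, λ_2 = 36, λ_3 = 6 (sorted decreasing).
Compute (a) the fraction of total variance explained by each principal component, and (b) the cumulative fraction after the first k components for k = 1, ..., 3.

Step 1 — total variance = trace(Sigma) = Σ λ_i = 48 + 36 + 6 = 90.

Step 2 — fraction explained by component i = λ_i / Σ λ:
  PC1: 48/90 = 0.5333
  PC2: 36/90 = 0.4
  PC3: 6/90 = 0.0667

Step 3 — cumulative fraction after k components = (λ_1 + ... + λ_k) / Σ λ:
  k = 1: 48/90 = 0.5333
  k = 2: (48 + 36)/90 = 84/90 = 0.9333
  k = 3: (48 + 36 + 6)/90 = 90/90 = 1

Summary (fraction, with percent):

explained: PC1 0.5333 (53.33%), PC2 0.4 (40%), PC3 0.0667 (6.67%);  cumulative: 0.5333, 0.9333, 1


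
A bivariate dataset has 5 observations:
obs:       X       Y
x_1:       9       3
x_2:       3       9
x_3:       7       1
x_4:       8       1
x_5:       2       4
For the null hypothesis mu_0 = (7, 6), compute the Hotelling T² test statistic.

Step 1 — sample mean vector:
  mean(X) = (9 + 3 + 7 + 8 + 2) / 5 = 29/5 = 5.8
  mean(Y) = (3 + 9 + 1 + 1 + 4) / 5 = 18/5 = 3.6
  x̄ = (5.8, 3.6),  deviation x̄ - mu_0 = (5.8, 3.6) - (7, 6) = (-1.2, -2.4).

Step 2 — sample covariance matrix, S[i,j] = (1/(n-1)) · Σ_k (x_{k,i} - mean_i) · (x_{k,j} - mean_j), divisor n-1 = 4:
  S[X,X] = ((3.2)·(3.2) + (-2.8)·(-2.8) + (1.2)·(1.2) + (2.2)·(2.2) + (-3.8)·(-3.8)) / 4 = 38.8/4 = 9.7
  S[X,Y] = ((3.2)·(-0.6) + (-2.8)·(5.4) + (1.2)·(-2.6) + (2.2)·(-2.6) + (-3.8)·(0.4)) / 4 = -27.4/4 = -6.85
  S[Y,Y] = ((-0.6)·(-0.6) + (5.4)·(5.4) + (-2.6)·(-2.6) + (-2.6)·(-2.6) + (0.4)·(0.4)) / 4 = 43.2/4 = 10.8
  S = [[9.7, -6.85],
 [-6.85, 10.8]].

Step 3 — invert S. det(S) = 9.7·10.8 - (-6.85)² = 57.8375.
  S^{-1} = (1/det) · [[d, -b], [-b, a]] = [[0.1867, 0.1184],
 [0.1184, 0.1677]].

Step 4 — quadratic form (x̄ - mu_0)^T · S^{-1} · (x̄ - mu_0):
  S^{-1} · (x̄ - mu_0) = (-0.5083, -0.5446),
  (x̄ - mu_0)^T · [...] = (-1.2)·(-0.5083) + (-2.4)·(-0.5446) = 1.9171.

Step 5 — scale by n: T² = 5 · 1.9171 = 9.5855.

T² ≈ 9.5855


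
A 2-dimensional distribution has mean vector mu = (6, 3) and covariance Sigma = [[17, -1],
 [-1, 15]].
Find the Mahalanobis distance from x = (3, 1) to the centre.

Step 1 — centre the observation: (x - mu) = (-3, -2).

Step 2 — invert Sigma. det(Sigma) = 17·15 - (-1)² = 254.
  Sigma^{-1} = (1/det) · [[d, -b], [-b, a]] = [[0.0591, 0.0039],
 [0.0039, 0.0669]].

Step 3 — form the quadratic (x - mu)^T · Sigma^{-1} · (x - mu):
  Sigma^{-1} · (x - mu) = (-0.185, -0.1457).
  (x - mu)^T · [Sigma^{-1} · (x - mu)] = (-3)·(-0.185) + (-2)·(-0.1457) = 0.8465.

Step 4 — take square root: d = √(0.8465) ≈ 0.92.

d(x, mu) = √(0.8465) ≈ 0.92


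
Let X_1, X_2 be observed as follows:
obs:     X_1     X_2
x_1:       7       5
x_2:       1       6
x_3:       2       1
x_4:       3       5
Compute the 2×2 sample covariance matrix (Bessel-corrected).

Step 1 — column means:
  mean(X_1) = (7 + 1 + 2 + 3) / 4 = 13/4 = 3.25
  mean(X_2) = (5 + 6 + 1 + 5) / 4 = 17/4 = 4.25

Step 2 — sample covariance S[i,j] = (1/(n-1)) · Σ_k (x_{k,i} - mean_i) · (x_{k,j} - mean_j), with n-1 = 3.
  S[X_1,X_1] = ((3.75)·(3.75) + (-2.25)·(-2.25) + (-1.25)·(-1.25) + (-0.25)·(-0.25)) / 3 = 20.75/3 = 6.9167
  S[X_1,X_2] = ((3.75)·(0.75) + (-2.25)·(1.75) + (-1.25)·(-3.25) + (-0.25)·(0.75)) / 3 = 2.75/3 = 0.9167
  S[X_2,X_2] = ((0.75)·(0.75) + (1.75)·(1.75) + (-3.25)·(-3.25) + (0.75)·(0.75)) / 3 = 14.75/3 = 4.9167

S is symmetric (S[j,i] = S[i,j]). Assembling:

S = [[6.9167, 0.9167],
 [0.9167, 4.9167]]
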